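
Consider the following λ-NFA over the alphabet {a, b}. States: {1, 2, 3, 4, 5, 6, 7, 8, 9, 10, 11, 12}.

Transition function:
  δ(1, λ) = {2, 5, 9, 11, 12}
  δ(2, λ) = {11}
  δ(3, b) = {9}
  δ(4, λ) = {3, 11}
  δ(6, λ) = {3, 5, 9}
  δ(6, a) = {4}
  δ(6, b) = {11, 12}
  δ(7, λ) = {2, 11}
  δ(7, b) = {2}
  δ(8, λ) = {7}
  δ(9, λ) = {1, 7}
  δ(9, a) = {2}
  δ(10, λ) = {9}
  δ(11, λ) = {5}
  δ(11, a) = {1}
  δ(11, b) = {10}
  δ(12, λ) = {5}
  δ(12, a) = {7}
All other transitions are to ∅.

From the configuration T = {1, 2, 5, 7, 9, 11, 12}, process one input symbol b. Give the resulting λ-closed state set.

{1, 2, 5, 7, 9, 10, 11, 12}

7 on b → {2}.
11 on b → {10}.
No b-transition from 1, 2, 5, 9, 12.
Union after reading b: {2, 10}.
Now take the λ-closure:
From 2 via λ: add 11.
From 10 via λ: add 9.
From 9 via λ: add 1, 7.
From 11 via λ: add 5.
From 1 via λ: add 12.
No new states can be added; the closed set is {1, 2, 5, 7, 9, 10, 11, 12}.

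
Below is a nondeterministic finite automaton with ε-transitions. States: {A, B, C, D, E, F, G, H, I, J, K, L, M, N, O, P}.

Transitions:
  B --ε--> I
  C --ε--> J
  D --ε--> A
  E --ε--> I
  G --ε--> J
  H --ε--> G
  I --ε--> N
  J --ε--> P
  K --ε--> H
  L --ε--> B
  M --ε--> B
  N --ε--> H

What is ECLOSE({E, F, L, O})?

{B, E, F, G, H, I, J, L, N, O, P}

Start with {E, F, L, O}.
From E via ε: add I.
From L via ε: add B.
From I via ε: add N.
From N via ε: add H.
From H via ε: add G.
From G via ε: add J.
From J via ε: add P.
No new states can be added; the closed set is {B, E, F, G, H, I, J, L, N, O, P}.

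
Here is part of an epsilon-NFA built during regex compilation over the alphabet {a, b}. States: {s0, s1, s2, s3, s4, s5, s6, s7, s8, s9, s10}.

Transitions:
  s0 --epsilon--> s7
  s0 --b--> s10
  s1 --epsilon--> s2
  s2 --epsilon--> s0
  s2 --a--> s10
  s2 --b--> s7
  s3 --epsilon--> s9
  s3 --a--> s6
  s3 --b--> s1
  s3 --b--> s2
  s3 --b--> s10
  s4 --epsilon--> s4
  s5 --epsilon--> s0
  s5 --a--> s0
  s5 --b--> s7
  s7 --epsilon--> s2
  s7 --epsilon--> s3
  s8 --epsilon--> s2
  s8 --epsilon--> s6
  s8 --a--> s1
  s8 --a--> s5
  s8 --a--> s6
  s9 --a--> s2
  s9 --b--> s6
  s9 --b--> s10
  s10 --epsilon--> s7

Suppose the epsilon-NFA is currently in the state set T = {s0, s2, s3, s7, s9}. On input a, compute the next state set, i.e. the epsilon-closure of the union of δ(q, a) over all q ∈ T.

{s0, s2, s3, s6, s7, s9, s10}

s2 on a → {s10}.
s3 on a → {s6}.
s9 on a → {s2}.
No a-transition from s0, s7.
Union after reading a: {s2, s6, s10}.
Now take the epsilon-closure:
From s2 via epsilon: add s0.
From s10 via epsilon: add s7.
From s7 via epsilon: add s3.
From s3 via epsilon: add s9.
No new states can be added; the closed set is {s0, s2, s3, s6, s7, s9, s10}.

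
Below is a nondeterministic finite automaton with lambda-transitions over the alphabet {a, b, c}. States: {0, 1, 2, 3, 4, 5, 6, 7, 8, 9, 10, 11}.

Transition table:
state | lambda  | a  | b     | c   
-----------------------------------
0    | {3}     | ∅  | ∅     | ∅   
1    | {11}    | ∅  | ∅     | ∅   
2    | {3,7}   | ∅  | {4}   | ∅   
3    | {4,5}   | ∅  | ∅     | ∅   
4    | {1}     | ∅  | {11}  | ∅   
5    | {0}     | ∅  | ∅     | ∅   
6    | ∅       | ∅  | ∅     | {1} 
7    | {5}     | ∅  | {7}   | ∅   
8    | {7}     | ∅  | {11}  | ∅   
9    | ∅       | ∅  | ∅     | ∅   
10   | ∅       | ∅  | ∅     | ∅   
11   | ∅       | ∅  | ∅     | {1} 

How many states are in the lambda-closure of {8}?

8

Start with {8}.
From 8 via lambda: add 7.
From 7 via lambda: add 5.
From 5 via lambda: add 0.
From 0 via lambda: add 3.
From 3 via lambda: add 4.
From 4 via lambda: add 1.
From 1 via lambda: add 11.
lambda-closure = {0, 1, 3, 4, 5, 7, 8, 11}, which has 8 states.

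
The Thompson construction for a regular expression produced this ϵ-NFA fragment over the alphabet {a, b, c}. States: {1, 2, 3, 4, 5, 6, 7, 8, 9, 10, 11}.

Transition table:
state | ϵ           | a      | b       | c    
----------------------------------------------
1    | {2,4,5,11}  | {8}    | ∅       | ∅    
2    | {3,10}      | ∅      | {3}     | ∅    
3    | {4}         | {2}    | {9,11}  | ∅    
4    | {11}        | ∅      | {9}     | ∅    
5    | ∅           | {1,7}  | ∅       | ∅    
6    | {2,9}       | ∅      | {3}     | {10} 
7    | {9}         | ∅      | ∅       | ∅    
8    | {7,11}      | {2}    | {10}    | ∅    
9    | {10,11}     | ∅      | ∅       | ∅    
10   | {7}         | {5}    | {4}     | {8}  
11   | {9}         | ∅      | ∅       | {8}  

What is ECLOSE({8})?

{7, 8, 9, 10, 11}

Start with {8}.
From 8 via ϵ: add 7, 11.
From 7 via ϵ: add 9.
From 9 via ϵ: add 10.
No new states can be added; the closed set is {7, 8, 9, 10, 11}.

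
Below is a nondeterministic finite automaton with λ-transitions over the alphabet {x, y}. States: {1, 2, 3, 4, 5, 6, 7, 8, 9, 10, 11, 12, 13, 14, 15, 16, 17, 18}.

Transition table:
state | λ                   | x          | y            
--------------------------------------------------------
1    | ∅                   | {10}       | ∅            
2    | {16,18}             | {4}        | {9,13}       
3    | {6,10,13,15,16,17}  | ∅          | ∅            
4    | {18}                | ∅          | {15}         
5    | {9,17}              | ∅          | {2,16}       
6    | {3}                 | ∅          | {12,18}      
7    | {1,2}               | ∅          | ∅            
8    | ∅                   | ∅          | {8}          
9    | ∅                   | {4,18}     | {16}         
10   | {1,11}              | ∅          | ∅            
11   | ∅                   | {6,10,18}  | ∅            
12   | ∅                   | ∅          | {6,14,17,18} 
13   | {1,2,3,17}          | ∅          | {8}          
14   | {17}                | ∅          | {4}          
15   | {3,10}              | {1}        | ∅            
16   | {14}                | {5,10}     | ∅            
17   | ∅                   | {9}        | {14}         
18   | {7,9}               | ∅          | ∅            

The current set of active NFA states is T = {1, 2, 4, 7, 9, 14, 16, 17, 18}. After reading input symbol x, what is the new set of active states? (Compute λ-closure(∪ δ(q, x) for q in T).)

1 on x → {10}.
2 on x → {4}.
9 on x → {4, 18}.
16 on x → {5, 10}.
17 on x → {9}.
No x-transition from 4, 7, 14, 18.
Union after reading x: {4, 5, 9, 10, 18}.
Now take the λ-closure:
From 5 via λ: add 17.
From 10 via λ: add 1, 11.
From 18 via λ: add 7.
From 7 via λ: add 2.
From 2 via λ: add 16.
From 16 via λ: add 14.
No new states can be added; the closed set is {1, 2, 4, 5, 7, 9, 10, 11, 14, 16, 17, 18}.

{1, 2, 4, 5, 7, 9, 10, 11, 14, 16, 17, 18}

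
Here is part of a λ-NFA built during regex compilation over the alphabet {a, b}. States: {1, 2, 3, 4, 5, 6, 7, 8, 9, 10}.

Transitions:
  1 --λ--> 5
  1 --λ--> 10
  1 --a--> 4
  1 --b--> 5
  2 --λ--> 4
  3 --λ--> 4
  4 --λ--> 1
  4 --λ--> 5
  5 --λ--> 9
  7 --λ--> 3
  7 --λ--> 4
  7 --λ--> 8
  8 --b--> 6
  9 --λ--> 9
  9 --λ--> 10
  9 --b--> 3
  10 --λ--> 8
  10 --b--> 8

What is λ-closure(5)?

{5, 8, 9, 10}

Start with {5}.
From 5 via λ: add 9.
From 9 via λ: add 10.
From 10 via λ: add 8.
No new states can be added; the closed set is {5, 8, 9, 10}.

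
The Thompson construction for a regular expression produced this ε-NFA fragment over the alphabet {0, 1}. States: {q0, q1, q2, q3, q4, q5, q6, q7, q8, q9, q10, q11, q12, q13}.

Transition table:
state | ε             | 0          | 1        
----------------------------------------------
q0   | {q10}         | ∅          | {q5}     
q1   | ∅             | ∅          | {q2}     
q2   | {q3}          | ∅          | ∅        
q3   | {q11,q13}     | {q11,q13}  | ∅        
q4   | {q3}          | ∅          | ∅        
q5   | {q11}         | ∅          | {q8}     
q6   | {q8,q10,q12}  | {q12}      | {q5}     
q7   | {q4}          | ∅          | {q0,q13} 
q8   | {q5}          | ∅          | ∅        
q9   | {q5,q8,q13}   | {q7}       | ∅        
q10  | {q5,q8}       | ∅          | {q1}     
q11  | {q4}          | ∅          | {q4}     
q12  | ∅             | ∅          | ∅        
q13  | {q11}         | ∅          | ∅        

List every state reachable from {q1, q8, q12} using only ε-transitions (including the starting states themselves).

Start with {q1, q8, q12}.
From q8 via ε: add q5.
From q5 via ε: add q11.
From q11 via ε: add q4.
From q4 via ε: add q3.
From q3 via ε: add q13.
No new states can be added; the closed set is {q1, q3, q4, q5, q8, q11, q12, q13}.

{q1, q3, q4, q5, q8, q11, q12, q13}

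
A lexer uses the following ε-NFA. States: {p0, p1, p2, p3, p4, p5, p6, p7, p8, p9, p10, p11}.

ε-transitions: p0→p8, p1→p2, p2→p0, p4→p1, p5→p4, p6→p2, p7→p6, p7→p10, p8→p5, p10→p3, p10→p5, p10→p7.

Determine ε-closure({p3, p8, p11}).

Start with {p3, p8, p11}.
From p8 via ε: add p5.
From p5 via ε: add p4.
From p4 via ε: add p1.
From p1 via ε: add p2.
From p2 via ε: add p0.
No new states can be added; the closed set is {p0, p1, p2, p3, p4, p5, p8, p11}.

{p0, p1, p2, p3, p4, p5, p8, p11}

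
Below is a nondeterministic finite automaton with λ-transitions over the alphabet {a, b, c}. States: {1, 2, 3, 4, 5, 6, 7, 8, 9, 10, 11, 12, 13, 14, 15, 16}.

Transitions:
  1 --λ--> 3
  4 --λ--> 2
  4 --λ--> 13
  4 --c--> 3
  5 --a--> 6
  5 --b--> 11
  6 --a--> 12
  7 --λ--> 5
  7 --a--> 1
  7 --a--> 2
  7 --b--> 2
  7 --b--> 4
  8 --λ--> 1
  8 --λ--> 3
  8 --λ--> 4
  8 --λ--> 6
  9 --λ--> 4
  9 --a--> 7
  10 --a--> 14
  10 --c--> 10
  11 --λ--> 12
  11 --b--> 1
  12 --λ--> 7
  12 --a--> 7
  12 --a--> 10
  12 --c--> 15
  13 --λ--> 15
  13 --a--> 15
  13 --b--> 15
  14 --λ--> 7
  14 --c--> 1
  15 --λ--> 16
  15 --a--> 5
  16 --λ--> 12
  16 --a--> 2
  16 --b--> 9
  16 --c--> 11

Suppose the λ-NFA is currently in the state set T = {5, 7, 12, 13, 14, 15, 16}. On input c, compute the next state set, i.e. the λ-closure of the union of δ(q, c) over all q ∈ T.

{1, 3, 5, 7, 11, 12, 15, 16}

12 on c → {15}.
14 on c → {1}.
16 on c → {11}.
No c-transition from 5, 7, 13, 15.
Union after reading c: {1, 11, 15}.
Now take the λ-closure:
From 1 via λ: add 3.
From 11 via λ: add 12.
From 15 via λ: add 16.
From 12 via λ: add 7.
From 7 via λ: add 5.
No new states can be added; the closed set is {1, 3, 5, 7, 11, 12, 15, 16}.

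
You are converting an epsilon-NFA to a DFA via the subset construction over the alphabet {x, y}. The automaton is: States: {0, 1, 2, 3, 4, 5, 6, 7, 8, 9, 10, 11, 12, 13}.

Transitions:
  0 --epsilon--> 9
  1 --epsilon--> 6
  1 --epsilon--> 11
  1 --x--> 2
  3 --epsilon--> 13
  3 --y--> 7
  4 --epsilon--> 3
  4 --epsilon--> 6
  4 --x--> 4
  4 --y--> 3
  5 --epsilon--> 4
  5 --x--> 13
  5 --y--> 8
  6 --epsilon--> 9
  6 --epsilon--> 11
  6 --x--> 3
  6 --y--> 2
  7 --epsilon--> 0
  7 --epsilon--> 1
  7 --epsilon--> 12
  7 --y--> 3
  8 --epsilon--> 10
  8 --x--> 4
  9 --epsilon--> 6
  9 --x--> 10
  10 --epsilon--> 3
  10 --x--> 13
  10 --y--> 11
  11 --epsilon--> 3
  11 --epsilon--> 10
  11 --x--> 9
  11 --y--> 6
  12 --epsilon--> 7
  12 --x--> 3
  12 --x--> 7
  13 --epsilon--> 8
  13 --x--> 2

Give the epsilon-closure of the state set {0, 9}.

{0, 3, 6, 8, 9, 10, 11, 13}

Start with {0, 9}.
From 9 via epsilon: add 6.
From 6 via epsilon: add 11.
From 11 via epsilon: add 3, 10.
From 3 via epsilon: add 13.
From 13 via epsilon: add 8.
No new states can be added; the closed set is {0, 3, 6, 8, 9, 10, 11, 13}.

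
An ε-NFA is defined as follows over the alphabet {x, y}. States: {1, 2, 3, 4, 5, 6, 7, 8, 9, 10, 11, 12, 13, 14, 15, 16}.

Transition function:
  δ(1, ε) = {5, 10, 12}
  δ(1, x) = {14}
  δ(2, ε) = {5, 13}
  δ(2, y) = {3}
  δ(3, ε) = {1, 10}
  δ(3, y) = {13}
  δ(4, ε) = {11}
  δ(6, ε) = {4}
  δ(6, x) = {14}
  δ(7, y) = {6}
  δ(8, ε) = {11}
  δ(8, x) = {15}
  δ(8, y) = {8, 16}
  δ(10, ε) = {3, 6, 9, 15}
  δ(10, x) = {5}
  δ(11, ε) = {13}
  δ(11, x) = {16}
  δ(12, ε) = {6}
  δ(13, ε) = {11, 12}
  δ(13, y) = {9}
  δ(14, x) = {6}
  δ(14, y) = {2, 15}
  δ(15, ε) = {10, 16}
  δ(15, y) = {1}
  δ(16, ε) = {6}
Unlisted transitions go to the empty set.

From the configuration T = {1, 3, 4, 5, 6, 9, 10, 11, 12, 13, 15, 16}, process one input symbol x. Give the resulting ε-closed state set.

1 on x → {14}.
6 on x → {14}.
10 on x → {5}.
11 on x → {16}.
No x-transition from 3, 4, 5, 9, 12, 13, 15, 16.
Union after reading x: {5, 14, 16}.
Now take the ε-closure:
From 16 via ε: add 6.
From 6 via ε: add 4.
From 4 via ε: add 11.
From 11 via ε: add 13.
From 13 via ε: add 12.
No new states can be added; the closed set is {4, 5, 6, 11, 12, 13, 14, 16}.

{4, 5, 6, 11, 12, 13, 14, 16}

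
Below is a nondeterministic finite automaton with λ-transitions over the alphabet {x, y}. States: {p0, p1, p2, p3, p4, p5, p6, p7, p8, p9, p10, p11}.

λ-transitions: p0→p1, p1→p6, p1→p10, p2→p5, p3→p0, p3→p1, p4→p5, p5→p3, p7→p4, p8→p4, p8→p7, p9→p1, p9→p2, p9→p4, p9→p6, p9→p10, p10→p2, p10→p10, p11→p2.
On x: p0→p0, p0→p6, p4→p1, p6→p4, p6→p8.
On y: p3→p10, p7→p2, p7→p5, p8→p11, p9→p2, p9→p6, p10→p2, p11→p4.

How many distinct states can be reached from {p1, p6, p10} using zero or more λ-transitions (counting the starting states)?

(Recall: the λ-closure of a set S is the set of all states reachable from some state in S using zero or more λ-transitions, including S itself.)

7

Start with {p1, p6, p10}.
From p10 via λ: add p2.
From p2 via λ: add p5.
From p5 via λ: add p3.
From p3 via λ: add p0.
λ-closure = {p0, p1, p2, p3, p5, p6, p10}, which has 7 states.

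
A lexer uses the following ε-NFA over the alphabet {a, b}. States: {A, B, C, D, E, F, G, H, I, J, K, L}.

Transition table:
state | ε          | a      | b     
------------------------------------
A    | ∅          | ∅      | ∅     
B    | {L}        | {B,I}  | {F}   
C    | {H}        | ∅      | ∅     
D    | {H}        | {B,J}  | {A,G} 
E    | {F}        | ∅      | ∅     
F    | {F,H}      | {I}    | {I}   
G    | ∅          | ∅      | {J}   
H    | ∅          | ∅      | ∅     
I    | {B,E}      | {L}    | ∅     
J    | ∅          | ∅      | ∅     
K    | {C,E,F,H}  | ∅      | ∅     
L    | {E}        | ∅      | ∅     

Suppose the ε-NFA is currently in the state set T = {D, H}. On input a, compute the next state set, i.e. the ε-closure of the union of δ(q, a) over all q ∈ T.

{B, E, F, H, J, L}

D on a → {B, J}.
No a-transition from H.
Union after reading a: {B, J}.
Now take the ε-closure:
From B via ε: add L.
From L via ε: add E.
From E via ε: add F.
From F via ε: add H.
No new states can be added; the closed set is {B, E, F, H, J, L}.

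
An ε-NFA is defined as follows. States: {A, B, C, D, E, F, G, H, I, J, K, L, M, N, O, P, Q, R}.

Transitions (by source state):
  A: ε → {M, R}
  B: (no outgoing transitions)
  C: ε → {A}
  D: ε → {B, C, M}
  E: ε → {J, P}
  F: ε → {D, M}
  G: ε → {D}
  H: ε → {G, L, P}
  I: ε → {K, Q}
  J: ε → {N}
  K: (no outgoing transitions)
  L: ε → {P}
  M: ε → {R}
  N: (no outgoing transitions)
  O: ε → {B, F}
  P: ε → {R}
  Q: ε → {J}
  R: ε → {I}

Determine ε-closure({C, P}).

{A, C, I, J, K, M, N, P, Q, R}

Start with {C, P}.
From C via ε: add A.
From P via ε: add R.
From A via ε: add M.
From R via ε: add I.
From I via ε: add K, Q.
From Q via ε: add J.
From J via ε: add N.
No new states can be added; the closed set is {A, C, I, J, K, M, N, P, Q, R}.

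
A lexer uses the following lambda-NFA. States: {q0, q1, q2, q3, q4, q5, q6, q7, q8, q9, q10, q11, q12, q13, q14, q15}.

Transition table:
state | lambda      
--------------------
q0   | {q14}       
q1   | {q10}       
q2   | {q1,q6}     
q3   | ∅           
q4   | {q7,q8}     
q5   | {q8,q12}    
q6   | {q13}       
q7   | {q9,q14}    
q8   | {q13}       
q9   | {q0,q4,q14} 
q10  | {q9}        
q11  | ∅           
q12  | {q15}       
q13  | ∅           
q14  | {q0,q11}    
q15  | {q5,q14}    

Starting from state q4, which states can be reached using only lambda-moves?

Start with {q4}.
From q4 via lambda: add q7, q8.
From q7 via lambda: add q9, q14.
From q8 via lambda: add q13.
From q9 via lambda: add q0.
From q14 via lambda: add q11.
No new states can be added; the closed set is {q0, q4, q7, q8, q9, q11, q13, q14}.

{q0, q4, q7, q8, q9, q11, q13, q14}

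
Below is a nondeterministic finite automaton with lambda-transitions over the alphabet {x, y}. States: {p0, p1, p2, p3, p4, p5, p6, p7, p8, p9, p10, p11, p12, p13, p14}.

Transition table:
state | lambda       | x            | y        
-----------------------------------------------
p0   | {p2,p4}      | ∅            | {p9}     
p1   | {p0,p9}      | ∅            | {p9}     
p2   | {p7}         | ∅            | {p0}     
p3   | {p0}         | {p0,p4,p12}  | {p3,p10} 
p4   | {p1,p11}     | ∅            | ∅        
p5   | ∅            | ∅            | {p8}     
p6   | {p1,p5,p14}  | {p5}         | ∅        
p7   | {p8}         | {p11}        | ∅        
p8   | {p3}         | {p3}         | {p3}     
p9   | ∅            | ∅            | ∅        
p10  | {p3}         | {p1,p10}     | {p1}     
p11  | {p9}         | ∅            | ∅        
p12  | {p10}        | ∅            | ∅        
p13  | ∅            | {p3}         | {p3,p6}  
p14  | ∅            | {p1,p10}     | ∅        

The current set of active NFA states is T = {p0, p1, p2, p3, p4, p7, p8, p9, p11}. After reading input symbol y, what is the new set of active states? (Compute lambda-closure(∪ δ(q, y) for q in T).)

p0 on y → {p9}.
p1 on y → {p9}.
p2 on y → {p0}.
p3 on y → {p3, p10}.
p8 on y → {p3}.
No y-transition from p4, p7, p9, p11.
Union after reading y: {p0, p3, p9, p10}.
Now take the lambda-closure:
From p0 via lambda: add p2, p4.
From p2 via lambda: add p7.
From p4 via lambda: add p1, p11.
From p7 via lambda: add p8.
No new states can be added; the closed set is {p0, p1, p2, p3, p4, p7, p8, p9, p10, p11}.

{p0, p1, p2, p3, p4, p7, p8, p9, p10, p11}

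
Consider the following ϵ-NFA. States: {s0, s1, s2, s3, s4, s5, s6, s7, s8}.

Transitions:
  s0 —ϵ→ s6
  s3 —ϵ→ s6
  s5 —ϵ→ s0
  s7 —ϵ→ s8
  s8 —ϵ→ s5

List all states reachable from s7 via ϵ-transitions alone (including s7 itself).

{s0, s5, s6, s7, s8}

Start with {s7}.
From s7 via ϵ: add s8.
From s8 via ϵ: add s5.
From s5 via ϵ: add s0.
From s0 via ϵ: add s6.
No new states can be added; the closed set is {s0, s5, s6, s7, s8}.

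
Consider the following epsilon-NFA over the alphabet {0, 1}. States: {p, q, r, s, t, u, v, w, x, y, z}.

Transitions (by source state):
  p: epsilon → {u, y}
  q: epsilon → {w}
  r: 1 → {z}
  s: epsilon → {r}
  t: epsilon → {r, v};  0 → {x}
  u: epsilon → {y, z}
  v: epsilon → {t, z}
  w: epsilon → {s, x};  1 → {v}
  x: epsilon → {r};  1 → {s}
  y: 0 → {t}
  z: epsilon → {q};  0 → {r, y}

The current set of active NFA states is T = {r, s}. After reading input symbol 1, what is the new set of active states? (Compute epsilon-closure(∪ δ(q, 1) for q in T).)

{q, r, s, w, x, z}

r on 1 → {z}.
No 1-transition from s.
Union after reading 1: {z}.
Now take the epsilon-closure:
From z via epsilon: add q.
From q via epsilon: add w.
From w via epsilon: add s, x.
From s via epsilon: add r.
No new states can be added; the closed set is {q, r, s, w, x, z}.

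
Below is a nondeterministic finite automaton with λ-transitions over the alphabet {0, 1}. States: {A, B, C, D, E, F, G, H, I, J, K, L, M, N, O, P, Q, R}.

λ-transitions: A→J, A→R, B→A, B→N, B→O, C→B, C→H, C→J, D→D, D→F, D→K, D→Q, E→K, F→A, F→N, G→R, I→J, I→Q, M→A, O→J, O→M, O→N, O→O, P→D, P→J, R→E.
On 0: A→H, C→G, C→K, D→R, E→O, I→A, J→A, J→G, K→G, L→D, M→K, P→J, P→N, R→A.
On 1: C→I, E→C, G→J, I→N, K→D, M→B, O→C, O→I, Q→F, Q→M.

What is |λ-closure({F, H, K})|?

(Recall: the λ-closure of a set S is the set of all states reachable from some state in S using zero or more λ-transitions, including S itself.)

Start with {F, H, K}.
From F via λ: add A, N.
From A via λ: add J, R.
From R via λ: add E.
λ-closure = {A, E, F, H, J, K, N, R}, which has 8 states.

8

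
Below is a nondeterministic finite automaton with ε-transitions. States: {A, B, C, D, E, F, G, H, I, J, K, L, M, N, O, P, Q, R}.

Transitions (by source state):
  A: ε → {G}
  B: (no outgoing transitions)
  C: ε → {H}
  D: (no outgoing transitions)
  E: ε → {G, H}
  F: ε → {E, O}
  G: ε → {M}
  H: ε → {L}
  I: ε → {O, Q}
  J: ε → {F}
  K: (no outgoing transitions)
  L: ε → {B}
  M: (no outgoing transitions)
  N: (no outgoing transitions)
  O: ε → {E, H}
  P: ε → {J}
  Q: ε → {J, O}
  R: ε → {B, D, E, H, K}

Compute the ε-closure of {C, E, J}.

{B, C, E, F, G, H, J, L, M, O}

Start with {C, E, J}.
From C via ε: add H.
From E via ε: add G.
From J via ε: add F.
From F via ε: add O.
From G via ε: add M.
From H via ε: add L.
From L via ε: add B.
No new states can be added; the closed set is {B, C, E, F, G, H, J, L, M, O}.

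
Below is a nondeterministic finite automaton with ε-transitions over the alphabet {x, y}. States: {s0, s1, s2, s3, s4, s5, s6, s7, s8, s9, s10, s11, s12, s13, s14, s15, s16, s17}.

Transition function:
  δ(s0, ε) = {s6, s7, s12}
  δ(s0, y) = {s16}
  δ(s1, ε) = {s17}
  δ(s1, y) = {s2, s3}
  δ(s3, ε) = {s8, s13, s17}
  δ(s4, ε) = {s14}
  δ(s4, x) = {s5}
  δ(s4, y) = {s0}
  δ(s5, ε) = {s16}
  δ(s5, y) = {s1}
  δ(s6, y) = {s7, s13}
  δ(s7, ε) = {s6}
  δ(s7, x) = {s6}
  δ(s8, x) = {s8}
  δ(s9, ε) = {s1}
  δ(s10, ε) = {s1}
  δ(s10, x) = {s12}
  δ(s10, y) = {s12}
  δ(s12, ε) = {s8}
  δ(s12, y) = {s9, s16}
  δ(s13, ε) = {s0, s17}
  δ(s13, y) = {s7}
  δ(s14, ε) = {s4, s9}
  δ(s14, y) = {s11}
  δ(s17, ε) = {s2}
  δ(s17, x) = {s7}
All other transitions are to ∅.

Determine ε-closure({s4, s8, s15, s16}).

{s1, s2, s4, s8, s9, s14, s15, s16, s17}

Start with {s4, s8, s15, s16}.
From s4 via ε: add s14.
From s14 via ε: add s9.
From s9 via ε: add s1.
From s1 via ε: add s17.
From s17 via ε: add s2.
No new states can be added; the closed set is {s1, s2, s4, s8, s9, s14, s15, s16, s17}.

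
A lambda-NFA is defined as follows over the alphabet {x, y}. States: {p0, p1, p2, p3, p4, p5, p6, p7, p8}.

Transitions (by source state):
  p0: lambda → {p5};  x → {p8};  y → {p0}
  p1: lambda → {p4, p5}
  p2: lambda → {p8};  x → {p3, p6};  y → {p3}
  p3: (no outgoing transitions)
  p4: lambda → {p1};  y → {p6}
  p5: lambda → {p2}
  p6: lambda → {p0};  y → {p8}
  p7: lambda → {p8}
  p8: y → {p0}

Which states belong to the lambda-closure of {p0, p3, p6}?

{p0, p2, p3, p5, p6, p8}

Start with {p0, p3, p6}.
From p0 via lambda: add p5.
From p5 via lambda: add p2.
From p2 via lambda: add p8.
No new states can be added; the closed set is {p0, p2, p3, p5, p6, p8}.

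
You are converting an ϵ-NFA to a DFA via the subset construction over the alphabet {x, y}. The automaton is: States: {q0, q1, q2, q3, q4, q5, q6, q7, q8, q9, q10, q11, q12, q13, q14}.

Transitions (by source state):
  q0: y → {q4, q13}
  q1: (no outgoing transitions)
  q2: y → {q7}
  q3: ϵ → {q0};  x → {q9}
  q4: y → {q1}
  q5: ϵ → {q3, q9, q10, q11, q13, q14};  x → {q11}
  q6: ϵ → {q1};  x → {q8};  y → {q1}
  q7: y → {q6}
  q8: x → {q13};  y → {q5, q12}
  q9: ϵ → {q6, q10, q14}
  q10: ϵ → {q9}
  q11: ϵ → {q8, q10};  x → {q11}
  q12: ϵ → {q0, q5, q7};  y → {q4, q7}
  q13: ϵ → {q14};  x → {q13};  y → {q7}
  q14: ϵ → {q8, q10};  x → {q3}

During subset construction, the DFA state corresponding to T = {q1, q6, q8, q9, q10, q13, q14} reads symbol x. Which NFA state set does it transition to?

q6 on x → {q8}.
q8 on x → {q13}.
q13 on x → {q13}.
q14 on x → {q3}.
No x-transition from q1, q9, q10.
Union after reading x: {q3, q8, q13}.
Now take the ϵ-closure:
From q3 via ϵ: add q0.
From q13 via ϵ: add q14.
From q14 via ϵ: add q10.
From q10 via ϵ: add q9.
From q9 via ϵ: add q6.
From q6 via ϵ: add q1.
No new states can be added; the closed set is {q0, q1, q3, q6, q8, q9, q10, q13, q14}.

{q0, q1, q3, q6, q8, q9, q10, q13, q14}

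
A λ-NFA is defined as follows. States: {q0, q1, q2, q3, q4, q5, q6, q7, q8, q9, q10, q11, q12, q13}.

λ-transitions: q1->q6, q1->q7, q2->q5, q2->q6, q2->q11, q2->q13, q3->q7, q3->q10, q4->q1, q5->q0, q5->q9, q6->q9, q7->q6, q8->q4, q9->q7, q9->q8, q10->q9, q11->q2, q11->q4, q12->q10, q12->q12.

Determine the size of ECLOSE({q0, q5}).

Start with {q0, q5}.
From q5 via λ: add q9.
From q9 via λ: add q7, q8.
From q7 via λ: add q6.
From q8 via λ: add q4.
From q4 via λ: add q1.
λ-closure = {q0, q1, q4, q5, q6, q7, q8, q9}, which has 8 states.

8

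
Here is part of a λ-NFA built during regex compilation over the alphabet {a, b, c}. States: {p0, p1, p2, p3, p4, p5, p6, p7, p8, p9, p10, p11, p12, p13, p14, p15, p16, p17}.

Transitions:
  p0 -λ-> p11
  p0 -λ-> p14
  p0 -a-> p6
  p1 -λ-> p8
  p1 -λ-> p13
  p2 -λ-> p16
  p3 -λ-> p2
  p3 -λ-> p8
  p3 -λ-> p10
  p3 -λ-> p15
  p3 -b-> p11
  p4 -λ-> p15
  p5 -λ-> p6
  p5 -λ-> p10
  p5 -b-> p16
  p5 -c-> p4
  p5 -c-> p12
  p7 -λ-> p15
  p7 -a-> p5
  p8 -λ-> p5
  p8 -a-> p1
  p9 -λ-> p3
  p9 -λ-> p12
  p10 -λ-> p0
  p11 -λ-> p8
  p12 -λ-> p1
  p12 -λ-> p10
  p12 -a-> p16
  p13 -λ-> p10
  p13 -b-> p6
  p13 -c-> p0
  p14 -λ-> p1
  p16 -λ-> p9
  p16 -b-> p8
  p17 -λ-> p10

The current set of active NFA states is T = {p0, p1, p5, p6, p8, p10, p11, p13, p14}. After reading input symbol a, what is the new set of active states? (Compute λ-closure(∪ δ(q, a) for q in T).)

p0 on a → {p6}.
p8 on a → {p1}.
No a-transition from p1, p5, p6, p10, p11, p13, p14.
Union after reading a: {p1, p6}.
Now take the λ-closure:
From p1 via λ: add p8, p13.
From p8 via λ: add p5.
From p13 via λ: add p10.
From p10 via λ: add p0.
From p0 via λ: add p11, p14.
No new states can be added; the closed set is {p0, p1, p5, p6, p8, p10, p11, p13, p14}.

{p0, p1, p5, p6, p8, p10, p11, p13, p14}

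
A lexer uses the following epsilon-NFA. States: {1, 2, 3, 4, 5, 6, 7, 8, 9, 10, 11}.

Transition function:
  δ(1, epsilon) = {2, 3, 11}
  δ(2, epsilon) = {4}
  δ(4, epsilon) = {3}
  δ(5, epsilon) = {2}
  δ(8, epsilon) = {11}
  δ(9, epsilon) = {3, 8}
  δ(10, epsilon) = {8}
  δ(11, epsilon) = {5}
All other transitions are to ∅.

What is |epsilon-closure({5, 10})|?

Start with {5, 10}.
From 5 via epsilon: add 2.
From 10 via epsilon: add 8.
From 2 via epsilon: add 4.
From 8 via epsilon: add 11.
From 4 via epsilon: add 3.
epsilon-closure = {2, 3, 4, 5, 8, 10, 11}, which has 7 states.

7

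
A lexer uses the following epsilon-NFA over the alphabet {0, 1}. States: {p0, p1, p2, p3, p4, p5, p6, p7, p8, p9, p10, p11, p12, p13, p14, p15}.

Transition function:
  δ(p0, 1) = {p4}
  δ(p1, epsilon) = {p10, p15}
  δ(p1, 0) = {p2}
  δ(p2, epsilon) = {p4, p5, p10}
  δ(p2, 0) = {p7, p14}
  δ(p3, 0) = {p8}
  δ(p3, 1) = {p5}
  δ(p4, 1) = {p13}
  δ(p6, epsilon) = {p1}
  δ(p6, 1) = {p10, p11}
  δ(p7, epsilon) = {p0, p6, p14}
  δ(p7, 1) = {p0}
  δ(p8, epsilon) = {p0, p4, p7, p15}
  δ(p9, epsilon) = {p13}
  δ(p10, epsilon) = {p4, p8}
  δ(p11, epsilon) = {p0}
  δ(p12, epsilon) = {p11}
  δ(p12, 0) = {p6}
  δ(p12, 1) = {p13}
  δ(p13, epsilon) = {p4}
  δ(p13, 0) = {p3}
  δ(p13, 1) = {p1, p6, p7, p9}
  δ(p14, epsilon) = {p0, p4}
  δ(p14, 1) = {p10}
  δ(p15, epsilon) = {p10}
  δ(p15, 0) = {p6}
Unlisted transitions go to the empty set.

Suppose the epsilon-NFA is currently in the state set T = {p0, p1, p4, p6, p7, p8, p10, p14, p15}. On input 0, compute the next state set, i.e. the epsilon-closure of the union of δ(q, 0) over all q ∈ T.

p1 on 0 → {p2}.
p15 on 0 → {p6}.
No 0-transition from p0, p4, p6, p7, p8, p10, p14.
Union after reading 0: {p2, p6}.
Now take the epsilon-closure:
From p2 via epsilon: add p4, p5, p10.
From p6 via epsilon: add p1.
From p1 via epsilon: add p15.
From p10 via epsilon: add p8.
From p8 via epsilon: add p0, p7.
From p7 via epsilon: add p14.
No new states can be added; the closed set is {p0, p1, p2, p4, p5, p6, p7, p8, p10, p14, p15}.

{p0, p1, p2, p4, p5, p6, p7, p8, p10, p14, p15}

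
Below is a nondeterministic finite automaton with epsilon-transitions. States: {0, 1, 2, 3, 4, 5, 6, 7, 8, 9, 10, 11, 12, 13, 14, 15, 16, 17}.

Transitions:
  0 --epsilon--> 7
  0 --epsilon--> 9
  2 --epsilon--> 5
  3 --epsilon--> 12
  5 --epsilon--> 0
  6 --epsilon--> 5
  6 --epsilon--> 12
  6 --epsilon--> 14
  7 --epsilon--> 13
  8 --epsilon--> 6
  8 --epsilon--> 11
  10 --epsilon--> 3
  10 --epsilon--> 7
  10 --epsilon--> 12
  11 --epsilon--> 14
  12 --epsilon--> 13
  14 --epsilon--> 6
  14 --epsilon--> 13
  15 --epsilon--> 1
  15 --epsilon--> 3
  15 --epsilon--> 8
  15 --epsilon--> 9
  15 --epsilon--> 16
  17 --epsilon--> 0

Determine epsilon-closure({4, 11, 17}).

Start with {4, 11, 17}.
From 11 via epsilon: add 14.
From 17 via epsilon: add 0.
From 0 via epsilon: add 7, 9.
From 14 via epsilon: add 6, 13.
From 6 via epsilon: add 5, 12.
No new states can be added; the closed set is {0, 4, 5, 6, 7, 9, 11, 12, 13, 14, 17}.

{0, 4, 5, 6, 7, 9, 11, 12, 13, 14, 17}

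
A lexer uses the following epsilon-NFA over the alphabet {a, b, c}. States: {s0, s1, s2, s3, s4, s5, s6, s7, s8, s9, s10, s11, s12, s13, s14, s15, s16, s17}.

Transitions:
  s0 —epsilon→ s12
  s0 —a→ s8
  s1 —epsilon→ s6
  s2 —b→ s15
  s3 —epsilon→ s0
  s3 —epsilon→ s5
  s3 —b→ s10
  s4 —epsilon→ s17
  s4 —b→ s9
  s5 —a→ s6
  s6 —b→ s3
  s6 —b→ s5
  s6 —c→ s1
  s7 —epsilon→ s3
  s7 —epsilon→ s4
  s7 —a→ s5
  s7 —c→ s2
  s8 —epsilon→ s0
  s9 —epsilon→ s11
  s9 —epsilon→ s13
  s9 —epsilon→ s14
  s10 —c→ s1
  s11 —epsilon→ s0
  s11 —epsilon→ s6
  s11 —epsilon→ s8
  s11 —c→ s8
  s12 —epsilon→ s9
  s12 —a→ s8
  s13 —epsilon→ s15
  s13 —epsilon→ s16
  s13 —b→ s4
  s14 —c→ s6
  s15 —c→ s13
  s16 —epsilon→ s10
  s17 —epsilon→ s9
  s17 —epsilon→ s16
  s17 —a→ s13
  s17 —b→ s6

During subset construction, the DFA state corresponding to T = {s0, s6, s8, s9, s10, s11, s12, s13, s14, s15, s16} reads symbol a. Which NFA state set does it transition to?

{s0, s6, s8, s9, s10, s11, s12, s13, s14, s15, s16}

s0 on a → {s8}.
s12 on a → {s8}.
No a-transition from s6, s8, s9, s10, s11, s13, s14, s15, s16.
Union after reading a: {s8}.
Now take the epsilon-closure:
From s8 via epsilon: add s0.
From s0 via epsilon: add s12.
From s12 via epsilon: add s9.
From s9 via epsilon: add s11, s13, s14.
From s11 via epsilon: add s6.
From s13 via epsilon: add s15, s16.
From s16 via epsilon: add s10.
No new states can be added; the closed set is {s0, s6, s8, s9, s10, s11, s12, s13, s14, s15, s16}.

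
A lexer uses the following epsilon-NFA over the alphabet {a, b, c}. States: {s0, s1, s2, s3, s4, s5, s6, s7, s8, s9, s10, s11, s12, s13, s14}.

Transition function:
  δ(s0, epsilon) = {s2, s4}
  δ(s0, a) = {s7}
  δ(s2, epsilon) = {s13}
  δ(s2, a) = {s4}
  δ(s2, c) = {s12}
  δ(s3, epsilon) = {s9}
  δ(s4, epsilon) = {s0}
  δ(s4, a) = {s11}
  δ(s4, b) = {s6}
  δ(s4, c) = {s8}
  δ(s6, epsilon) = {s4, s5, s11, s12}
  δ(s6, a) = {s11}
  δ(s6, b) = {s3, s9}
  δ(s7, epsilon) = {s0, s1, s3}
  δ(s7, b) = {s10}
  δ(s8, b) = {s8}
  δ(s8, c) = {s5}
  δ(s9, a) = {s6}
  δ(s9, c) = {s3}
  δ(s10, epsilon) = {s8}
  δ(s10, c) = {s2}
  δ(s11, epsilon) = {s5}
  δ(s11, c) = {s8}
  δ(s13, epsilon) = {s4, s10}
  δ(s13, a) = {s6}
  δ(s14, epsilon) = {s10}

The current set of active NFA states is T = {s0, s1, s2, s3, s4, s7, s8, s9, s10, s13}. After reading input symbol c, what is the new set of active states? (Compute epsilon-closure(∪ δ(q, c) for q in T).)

s2 on c → {s12}.
s4 on c → {s8}.
s8 on c → {s5}.
s9 on c → {s3}.
s10 on c → {s2}.
No c-transition from s0, s1, s3, s7, s13.
Union after reading c: {s2, s3, s5, s8, s12}.
Now take the epsilon-closure:
From s2 via epsilon: add s13.
From s3 via epsilon: add s9.
From s13 via epsilon: add s4, s10.
From s4 via epsilon: add s0.
No new states can be added; the closed set is {s0, s2, s3, s4, s5, s8, s9, s10, s12, s13}.

{s0, s2, s3, s4, s5, s8, s9, s10, s12, s13}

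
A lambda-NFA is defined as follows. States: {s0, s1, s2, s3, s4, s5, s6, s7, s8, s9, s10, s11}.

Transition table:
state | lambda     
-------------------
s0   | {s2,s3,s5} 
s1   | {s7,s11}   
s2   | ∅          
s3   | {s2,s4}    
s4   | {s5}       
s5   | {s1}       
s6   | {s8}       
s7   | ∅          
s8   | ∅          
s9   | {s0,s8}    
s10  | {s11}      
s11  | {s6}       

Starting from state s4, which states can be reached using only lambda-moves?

Start with {s4}.
From s4 via lambda: add s5.
From s5 via lambda: add s1.
From s1 via lambda: add s7, s11.
From s11 via lambda: add s6.
From s6 via lambda: add s8.
No new states can be added; the closed set is {s1, s4, s5, s6, s7, s8, s11}.

{s1, s4, s5, s6, s7, s8, s11}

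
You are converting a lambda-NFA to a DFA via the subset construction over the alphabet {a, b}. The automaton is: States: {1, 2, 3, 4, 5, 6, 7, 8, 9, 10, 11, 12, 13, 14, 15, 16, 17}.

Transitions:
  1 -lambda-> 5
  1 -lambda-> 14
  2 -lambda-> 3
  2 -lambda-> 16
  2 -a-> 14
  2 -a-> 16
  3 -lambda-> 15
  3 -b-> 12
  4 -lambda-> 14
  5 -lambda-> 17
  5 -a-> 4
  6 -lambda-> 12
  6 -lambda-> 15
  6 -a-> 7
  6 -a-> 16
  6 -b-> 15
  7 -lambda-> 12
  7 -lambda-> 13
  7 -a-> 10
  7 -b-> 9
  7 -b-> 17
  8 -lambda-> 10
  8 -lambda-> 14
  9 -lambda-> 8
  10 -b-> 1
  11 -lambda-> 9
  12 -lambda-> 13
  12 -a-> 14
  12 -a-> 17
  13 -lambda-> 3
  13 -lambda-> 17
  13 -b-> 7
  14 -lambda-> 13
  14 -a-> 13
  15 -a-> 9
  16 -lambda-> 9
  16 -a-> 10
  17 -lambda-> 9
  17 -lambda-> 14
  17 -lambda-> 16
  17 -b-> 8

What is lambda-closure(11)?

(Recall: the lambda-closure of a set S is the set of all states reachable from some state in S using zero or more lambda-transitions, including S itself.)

Start with {11}.
From 11 via lambda: add 9.
From 9 via lambda: add 8.
From 8 via lambda: add 10, 14.
From 14 via lambda: add 13.
From 13 via lambda: add 3, 17.
From 3 via lambda: add 15.
From 17 via lambda: add 16.
No new states can be added; the closed set is {3, 8, 9, 10, 11, 13, 14, 15, 16, 17}.

{3, 8, 9, 10, 11, 13, 14, 15, 16, 17}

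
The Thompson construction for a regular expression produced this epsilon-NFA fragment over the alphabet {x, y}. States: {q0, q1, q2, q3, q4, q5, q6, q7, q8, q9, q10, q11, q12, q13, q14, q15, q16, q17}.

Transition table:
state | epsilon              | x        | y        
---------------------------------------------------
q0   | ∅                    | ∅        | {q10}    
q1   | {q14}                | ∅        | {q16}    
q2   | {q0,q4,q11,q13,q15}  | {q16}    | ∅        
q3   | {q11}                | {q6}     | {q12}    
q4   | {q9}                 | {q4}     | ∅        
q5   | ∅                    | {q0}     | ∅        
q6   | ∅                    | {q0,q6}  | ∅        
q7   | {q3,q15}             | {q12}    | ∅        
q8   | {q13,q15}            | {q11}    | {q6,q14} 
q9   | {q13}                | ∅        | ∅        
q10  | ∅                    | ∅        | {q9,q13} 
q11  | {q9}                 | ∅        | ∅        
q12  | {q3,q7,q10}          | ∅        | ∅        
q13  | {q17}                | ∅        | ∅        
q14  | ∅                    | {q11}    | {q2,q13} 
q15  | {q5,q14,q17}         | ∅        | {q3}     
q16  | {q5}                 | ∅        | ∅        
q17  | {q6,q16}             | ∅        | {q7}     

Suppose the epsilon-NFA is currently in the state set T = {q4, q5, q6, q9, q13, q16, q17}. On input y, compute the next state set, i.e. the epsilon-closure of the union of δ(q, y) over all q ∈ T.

{q3, q5, q6, q7, q9, q11, q13, q14, q15, q16, q17}

q17 on y → {q7}.
No y-transition from q4, q5, q6, q9, q13, q16.
Union after reading y: {q7}.
Now take the epsilon-closure:
From q7 via epsilon: add q3, q15.
From q3 via epsilon: add q11.
From q15 via epsilon: add q5, q14, q17.
From q11 via epsilon: add q9.
From q17 via epsilon: add q6, q16.
From q9 via epsilon: add q13.
No new states can be added; the closed set is {q3, q5, q6, q7, q9, q11, q13, q14, q15, q16, q17}.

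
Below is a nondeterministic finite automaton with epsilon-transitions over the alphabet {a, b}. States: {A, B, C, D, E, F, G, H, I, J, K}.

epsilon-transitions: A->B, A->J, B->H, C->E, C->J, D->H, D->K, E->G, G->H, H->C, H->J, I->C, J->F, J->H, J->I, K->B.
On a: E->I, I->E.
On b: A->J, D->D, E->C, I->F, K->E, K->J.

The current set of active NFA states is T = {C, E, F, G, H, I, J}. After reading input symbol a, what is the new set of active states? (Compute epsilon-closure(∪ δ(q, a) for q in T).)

E on a → {I}.
I on a → {E}.
No a-transition from C, F, G, H, J.
Union after reading a: {E, I}.
Now take the epsilon-closure:
From E via epsilon: add G.
From I via epsilon: add C.
From C via epsilon: add J.
From G via epsilon: add H.
From J via epsilon: add F.
No new states can be added; the closed set is {C, E, F, G, H, I, J}.

{C, E, F, G, H, I, J}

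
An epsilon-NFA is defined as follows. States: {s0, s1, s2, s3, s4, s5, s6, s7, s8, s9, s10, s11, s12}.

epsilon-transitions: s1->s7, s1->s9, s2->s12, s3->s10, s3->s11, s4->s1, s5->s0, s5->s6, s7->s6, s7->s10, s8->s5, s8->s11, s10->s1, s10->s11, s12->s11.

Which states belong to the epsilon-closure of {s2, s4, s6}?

Start with {s2, s4, s6}.
From s2 via epsilon: add s12.
From s4 via epsilon: add s1.
From s1 via epsilon: add s7, s9.
From s12 via epsilon: add s11.
From s7 via epsilon: add s10.
No new states can be added; the closed set is {s1, s2, s4, s6, s7, s9, s10, s11, s12}.

{s1, s2, s4, s6, s7, s9, s10, s11, s12}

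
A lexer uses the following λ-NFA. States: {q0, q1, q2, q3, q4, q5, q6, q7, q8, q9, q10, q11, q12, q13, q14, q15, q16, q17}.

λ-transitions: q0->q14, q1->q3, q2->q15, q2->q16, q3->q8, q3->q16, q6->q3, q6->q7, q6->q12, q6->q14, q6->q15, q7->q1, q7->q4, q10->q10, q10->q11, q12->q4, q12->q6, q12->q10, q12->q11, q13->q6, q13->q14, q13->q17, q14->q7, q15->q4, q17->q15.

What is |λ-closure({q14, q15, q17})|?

Start with {q14, q15, q17}.
From q14 via λ: add q7.
From q15 via λ: add q4.
From q7 via λ: add q1.
From q1 via λ: add q3.
From q3 via λ: add q8, q16.
λ-closure = {q1, q3, q4, q7, q8, q14, q15, q16, q17}, which has 9 states.

9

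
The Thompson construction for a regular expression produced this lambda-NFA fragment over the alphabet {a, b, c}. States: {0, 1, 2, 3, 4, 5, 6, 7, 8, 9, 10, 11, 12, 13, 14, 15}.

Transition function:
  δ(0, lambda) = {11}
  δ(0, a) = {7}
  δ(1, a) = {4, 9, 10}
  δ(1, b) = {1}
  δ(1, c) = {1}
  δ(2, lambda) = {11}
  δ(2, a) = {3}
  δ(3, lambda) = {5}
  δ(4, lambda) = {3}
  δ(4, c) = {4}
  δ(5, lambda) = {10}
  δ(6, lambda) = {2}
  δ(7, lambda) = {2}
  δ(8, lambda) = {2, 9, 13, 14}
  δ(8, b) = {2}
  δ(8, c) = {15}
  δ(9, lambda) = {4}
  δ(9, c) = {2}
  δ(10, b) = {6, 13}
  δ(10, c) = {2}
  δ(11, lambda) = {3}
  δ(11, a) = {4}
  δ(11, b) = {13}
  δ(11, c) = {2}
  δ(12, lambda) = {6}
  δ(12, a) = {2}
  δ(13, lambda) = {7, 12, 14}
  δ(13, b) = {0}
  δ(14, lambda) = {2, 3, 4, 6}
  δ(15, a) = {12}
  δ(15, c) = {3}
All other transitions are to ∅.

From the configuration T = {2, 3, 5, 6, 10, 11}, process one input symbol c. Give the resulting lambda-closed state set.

10 on c → {2}.
11 on c → {2}.
No c-transition from 2, 3, 5, 6.
Union after reading c: {2}.
Now take the lambda-closure:
From 2 via lambda: add 11.
From 11 via lambda: add 3.
From 3 via lambda: add 5.
From 5 via lambda: add 10.
No new states can be added; the closed set is {2, 3, 5, 10, 11}.

{2, 3, 5, 10, 11}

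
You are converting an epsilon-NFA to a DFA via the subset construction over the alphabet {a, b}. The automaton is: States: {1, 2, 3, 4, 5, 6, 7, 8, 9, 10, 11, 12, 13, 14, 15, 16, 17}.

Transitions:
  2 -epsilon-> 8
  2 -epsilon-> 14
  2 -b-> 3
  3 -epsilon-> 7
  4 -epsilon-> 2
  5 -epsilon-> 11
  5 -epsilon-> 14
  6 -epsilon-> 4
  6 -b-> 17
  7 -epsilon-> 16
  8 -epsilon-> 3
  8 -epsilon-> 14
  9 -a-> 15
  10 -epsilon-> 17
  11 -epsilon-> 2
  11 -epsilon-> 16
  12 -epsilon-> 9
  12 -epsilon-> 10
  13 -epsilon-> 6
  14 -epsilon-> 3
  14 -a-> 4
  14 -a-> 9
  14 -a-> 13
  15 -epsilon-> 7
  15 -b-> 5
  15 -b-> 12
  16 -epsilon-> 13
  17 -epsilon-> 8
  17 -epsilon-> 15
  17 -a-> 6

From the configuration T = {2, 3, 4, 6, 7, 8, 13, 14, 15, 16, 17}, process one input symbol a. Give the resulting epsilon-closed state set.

{2, 3, 4, 6, 7, 8, 9, 13, 14, 16}

14 on a → {4, 9, 13}.
17 on a → {6}.
No a-transition from 2, 3, 4, 6, 7, 8, 13, 15, 16.
Union after reading a: {4, 6, 9, 13}.
Now take the epsilon-closure:
From 4 via epsilon: add 2.
From 2 via epsilon: add 8, 14.
From 8 via epsilon: add 3.
From 3 via epsilon: add 7.
From 7 via epsilon: add 16.
No new states can be added; the closed set is {2, 3, 4, 6, 7, 8, 9, 13, 14, 16}.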